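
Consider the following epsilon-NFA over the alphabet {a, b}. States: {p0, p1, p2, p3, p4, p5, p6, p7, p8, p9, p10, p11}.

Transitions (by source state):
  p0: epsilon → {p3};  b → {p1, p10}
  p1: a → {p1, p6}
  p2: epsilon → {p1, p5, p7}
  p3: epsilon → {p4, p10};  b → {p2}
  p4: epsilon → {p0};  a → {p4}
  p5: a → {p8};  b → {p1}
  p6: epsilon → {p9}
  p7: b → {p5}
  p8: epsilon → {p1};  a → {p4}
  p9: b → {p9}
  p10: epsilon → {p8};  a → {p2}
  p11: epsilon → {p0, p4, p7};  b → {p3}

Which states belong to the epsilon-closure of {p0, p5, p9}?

Start with {p0, p5, p9}.
From p0 via epsilon: add p3.
From p3 via epsilon: add p4, p10.
From p10 via epsilon: add p8.
From p8 via epsilon: add p1.
No new states can be added; the closed set is {p0, p1, p3, p4, p5, p8, p9, p10}.

{p0, p1, p3, p4, p5, p8, p9, p10}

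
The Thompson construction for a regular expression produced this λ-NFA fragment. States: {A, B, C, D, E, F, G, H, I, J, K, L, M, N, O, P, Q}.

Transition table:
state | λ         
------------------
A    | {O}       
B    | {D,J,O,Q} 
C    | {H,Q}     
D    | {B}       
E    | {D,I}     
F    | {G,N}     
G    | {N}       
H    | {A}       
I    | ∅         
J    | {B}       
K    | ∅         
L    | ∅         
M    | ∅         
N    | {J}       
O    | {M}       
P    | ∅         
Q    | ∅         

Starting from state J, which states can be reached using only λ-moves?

Start with {J}.
From J via λ: add B.
From B via λ: add D, O, Q.
From O via λ: add M.
No new states can be added; the closed set is {B, D, J, M, O, Q}.

{B, D, J, M, O, Q}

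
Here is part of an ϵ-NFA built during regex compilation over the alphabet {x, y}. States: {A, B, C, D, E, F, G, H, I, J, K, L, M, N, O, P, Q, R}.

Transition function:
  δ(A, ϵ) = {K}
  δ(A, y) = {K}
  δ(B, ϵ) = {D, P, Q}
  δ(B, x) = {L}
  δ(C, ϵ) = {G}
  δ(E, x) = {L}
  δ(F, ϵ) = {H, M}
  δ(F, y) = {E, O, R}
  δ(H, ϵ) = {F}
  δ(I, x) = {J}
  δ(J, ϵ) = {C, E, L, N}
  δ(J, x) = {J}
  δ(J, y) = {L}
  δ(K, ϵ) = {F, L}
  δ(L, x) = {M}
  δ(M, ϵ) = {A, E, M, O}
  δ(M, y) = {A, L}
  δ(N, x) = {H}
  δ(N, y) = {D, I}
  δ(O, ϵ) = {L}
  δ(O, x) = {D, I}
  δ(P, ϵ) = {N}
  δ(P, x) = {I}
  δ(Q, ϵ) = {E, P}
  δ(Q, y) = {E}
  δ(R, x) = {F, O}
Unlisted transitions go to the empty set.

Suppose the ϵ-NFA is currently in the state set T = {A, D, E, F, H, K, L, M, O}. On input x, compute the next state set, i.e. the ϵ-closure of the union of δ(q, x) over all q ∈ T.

E on x → {L}.
L on x → {M}.
O on x → {D, I}.
No x-transition from A, D, F, H, K, M.
Union after reading x: {D, I, L, M}.
Now take the ϵ-closure:
From M via ϵ: add A, E, O.
From A via ϵ: add K.
From K via ϵ: add F.
From F via ϵ: add H.
No new states can be added; the closed set is {A, D, E, F, H, I, K, L, M, O}.

{A, D, E, F, H, I, K, L, M, O}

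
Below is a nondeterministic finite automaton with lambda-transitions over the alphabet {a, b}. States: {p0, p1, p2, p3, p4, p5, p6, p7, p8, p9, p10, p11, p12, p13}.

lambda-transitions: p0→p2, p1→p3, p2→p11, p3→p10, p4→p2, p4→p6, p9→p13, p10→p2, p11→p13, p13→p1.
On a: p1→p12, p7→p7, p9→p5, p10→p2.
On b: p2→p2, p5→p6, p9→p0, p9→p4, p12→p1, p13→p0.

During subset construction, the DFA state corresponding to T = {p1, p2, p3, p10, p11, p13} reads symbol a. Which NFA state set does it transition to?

p1 on a → {p12}.
p10 on a → {p2}.
No a-transition from p2, p3, p11, p13.
Union after reading a: {p2, p12}.
Now take the lambda-closure:
From p2 via lambda: add p11.
From p11 via lambda: add p13.
From p13 via lambda: add p1.
From p1 via lambda: add p3.
From p3 via lambda: add p10.
No new states can be added; the closed set is {p1, p2, p3, p10, p11, p12, p13}.

{p1, p2, p3, p10, p11, p12, p13}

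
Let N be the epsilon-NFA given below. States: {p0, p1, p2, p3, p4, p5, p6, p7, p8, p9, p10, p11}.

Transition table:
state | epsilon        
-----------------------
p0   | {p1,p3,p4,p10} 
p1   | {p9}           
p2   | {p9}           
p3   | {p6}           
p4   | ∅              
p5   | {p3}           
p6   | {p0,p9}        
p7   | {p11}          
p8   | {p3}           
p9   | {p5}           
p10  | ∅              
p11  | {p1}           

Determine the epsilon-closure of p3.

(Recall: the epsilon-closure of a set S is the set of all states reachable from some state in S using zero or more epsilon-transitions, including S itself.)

{p0, p1, p3, p4, p5, p6, p9, p10}

Start with {p3}.
From p3 via epsilon: add p6.
From p6 via epsilon: add p0, p9.
From p0 via epsilon: add p1, p4, p10.
From p9 via epsilon: add p5.
No new states can be added; the closed set is {p0, p1, p3, p4, p5, p6, p9, p10}.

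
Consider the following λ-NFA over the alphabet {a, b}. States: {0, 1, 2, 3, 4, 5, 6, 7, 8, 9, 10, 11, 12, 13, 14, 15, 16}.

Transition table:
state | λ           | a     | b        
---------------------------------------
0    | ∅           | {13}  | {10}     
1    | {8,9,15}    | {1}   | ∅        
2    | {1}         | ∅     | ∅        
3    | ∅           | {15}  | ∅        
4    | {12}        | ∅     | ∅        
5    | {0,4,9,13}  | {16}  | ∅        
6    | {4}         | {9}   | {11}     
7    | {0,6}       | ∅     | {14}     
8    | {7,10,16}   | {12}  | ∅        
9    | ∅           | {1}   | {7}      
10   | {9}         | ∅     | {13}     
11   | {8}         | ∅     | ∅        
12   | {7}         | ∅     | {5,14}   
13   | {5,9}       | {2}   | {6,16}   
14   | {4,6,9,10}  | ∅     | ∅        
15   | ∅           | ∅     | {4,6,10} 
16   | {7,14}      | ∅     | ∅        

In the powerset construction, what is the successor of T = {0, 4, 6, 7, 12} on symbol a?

{0, 4, 5, 6, 7, 9, 12, 13}

0 on a → {13}.
6 on a → {9}.
No a-transition from 4, 7, 12.
Union after reading a: {9, 13}.
Now take the λ-closure:
From 13 via λ: add 5.
From 5 via λ: add 0, 4.
From 4 via λ: add 12.
From 12 via λ: add 7.
From 7 via λ: add 6.
No new states can be added; the closed set is {0, 4, 5, 6, 7, 9, 12, 13}.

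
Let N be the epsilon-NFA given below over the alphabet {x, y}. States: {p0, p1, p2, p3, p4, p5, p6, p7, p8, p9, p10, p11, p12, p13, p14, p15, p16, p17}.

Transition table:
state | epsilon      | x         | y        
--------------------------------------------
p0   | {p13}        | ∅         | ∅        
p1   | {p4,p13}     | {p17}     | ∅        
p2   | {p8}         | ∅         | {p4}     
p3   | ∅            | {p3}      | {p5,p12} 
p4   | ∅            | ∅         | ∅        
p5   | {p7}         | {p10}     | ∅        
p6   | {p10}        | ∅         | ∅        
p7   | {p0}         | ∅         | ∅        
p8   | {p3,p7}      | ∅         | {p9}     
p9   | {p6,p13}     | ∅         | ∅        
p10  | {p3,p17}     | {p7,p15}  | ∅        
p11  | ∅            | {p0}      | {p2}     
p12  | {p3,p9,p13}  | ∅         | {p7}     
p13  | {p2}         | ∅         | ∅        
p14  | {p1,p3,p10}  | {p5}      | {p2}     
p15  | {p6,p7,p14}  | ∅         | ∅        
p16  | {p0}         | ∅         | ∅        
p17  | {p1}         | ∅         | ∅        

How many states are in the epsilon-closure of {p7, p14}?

11

Start with {p7, p14}.
From p7 via epsilon: add p0.
From p14 via epsilon: add p1, p3, p10.
From p0 via epsilon: add p13.
From p1 via epsilon: add p4.
From p10 via epsilon: add p17.
From p13 via epsilon: add p2.
From p2 via epsilon: add p8.
epsilon-closure = {p0, p1, p2, p3, p4, p7, p8, p10, p13, p14, p17}, which has 11 states.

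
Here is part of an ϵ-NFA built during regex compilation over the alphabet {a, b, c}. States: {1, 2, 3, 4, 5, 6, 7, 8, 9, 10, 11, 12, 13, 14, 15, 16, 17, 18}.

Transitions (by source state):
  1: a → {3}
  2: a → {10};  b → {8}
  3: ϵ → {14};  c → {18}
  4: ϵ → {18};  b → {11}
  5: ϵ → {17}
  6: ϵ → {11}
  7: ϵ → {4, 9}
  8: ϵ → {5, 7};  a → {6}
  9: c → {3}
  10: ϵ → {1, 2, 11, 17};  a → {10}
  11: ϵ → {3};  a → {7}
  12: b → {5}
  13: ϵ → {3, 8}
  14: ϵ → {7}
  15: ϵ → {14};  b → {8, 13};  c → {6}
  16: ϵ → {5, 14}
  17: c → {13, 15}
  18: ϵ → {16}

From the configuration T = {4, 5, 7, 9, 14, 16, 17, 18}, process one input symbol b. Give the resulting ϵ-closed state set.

{3, 4, 5, 7, 9, 11, 14, 16, 17, 18}

4 on b → {11}.
No b-transition from 5, 7, 9, 14, 16, 17, 18.
Union after reading b: {11}.
Now take the ϵ-closure:
From 11 via ϵ: add 3.
From 3 via ϵ: add 14.
From 14 via ϵ: add 7.
From 7 via ϵ: add 4, 9.
From 4 via ϵ: add 18.
From 18 via ϵ: add 16.
From 16 via ϵ: add 5.
From 5 via ϵ: add 17.
No new states can be added; the closed set is {3, 4, 5, 7, 9, 11, 14, 16, 17, 18}.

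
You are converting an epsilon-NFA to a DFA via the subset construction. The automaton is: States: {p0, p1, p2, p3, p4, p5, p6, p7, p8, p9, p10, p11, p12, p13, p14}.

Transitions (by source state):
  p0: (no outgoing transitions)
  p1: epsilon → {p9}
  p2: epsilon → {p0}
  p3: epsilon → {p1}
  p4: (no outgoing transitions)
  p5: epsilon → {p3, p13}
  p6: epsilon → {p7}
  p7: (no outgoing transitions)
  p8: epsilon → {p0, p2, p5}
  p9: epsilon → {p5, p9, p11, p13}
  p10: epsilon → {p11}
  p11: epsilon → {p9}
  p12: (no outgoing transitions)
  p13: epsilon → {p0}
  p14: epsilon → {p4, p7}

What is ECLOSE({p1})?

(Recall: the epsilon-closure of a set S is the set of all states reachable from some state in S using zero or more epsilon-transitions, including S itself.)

Start with {p1}.
From p1 via epsilon: add p9.
From p9 via epsilon: add p5, p11, p13.
From p5 via epsilon: add p3.
From p13 via epsilon: add p0.
No new states can be added; the closed set is {p0, p1, p3, p5, p9, p11, p13}.

{p0, p1, p3, p5, p9, p11, p13}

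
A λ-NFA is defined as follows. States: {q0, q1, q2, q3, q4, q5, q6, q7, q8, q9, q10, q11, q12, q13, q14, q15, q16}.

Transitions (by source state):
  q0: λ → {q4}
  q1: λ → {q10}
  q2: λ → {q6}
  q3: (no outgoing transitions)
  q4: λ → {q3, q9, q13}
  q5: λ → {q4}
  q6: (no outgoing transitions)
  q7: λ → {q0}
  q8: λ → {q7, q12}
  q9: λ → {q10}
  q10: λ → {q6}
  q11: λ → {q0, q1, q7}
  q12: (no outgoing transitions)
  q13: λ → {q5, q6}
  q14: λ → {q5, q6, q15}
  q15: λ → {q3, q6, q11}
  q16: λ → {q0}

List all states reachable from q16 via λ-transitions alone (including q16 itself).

Start with {q16}.
From q16 via λ: add q0.
From q0 via λ: add q4.
From q4 via λ: add q3, q9, q13.
From q9 via λ: add q10.
From q13 via λ: add q5, q6.
No new states can be added; the closed set is {q0, q3, q4, q5, q6, q9, q10, q13, q16}.

{q0, q3, q4, q5, q6, q9, q10, q13, q16}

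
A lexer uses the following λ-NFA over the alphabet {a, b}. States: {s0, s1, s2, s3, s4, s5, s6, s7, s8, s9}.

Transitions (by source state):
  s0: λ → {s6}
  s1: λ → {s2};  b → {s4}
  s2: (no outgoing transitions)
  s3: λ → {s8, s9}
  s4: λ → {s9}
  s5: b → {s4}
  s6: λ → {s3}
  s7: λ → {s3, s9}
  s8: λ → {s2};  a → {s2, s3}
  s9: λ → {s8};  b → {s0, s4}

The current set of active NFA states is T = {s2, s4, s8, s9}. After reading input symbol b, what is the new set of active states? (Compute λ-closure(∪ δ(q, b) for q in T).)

s9 on b → {s0, s4}.
No b-transition from s2, s4, s8.
Union after reading b: {s0, s4}.
Now take the λ-closure:
From s0 via λ: add s6.
From s4 via λ: add s9.
From s6 via λ: add s3.
From s9 via λ: add s8.
From s8 via λ: add s2.
No new states can be added; the closed set is {s0, s2, s3, s4, s6, s8, s9}.

{s0, s2, s3, s4, s6, s8, s9}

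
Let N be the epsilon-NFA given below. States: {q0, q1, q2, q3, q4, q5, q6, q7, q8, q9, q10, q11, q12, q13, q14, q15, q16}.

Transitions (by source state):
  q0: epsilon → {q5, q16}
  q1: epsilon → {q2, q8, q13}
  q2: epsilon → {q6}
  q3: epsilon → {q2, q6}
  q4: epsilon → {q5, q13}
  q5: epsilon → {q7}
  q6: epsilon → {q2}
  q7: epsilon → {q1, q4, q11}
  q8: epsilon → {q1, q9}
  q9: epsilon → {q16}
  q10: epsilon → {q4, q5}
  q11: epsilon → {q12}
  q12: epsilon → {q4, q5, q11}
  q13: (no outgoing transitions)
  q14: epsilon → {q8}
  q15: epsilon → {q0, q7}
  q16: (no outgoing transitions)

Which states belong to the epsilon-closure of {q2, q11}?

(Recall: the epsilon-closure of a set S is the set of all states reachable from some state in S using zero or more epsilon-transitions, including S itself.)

Start with {q2, q11}.
From q2 via epsilon: add q6.
From q11 via epsilon: add q12.
From q12 via epsilon: add q4, q5.
From q4 via epsilon: add q13.
From q5 via epsilon: add q7.
From q7 via epsilon: add q1.
From q1 via epsilon: add q8.
From q8 via epsilon: add q9.
From q9 via epsilon: add q16.
No new states can be added; the closed set is {q1, q2, q4, q5, q6, q7, q8, q9, q11, q12, q13, q16}.

{q1, q2, q4, q5, q6, q7, q8, q9, q11, q12, q13, q16}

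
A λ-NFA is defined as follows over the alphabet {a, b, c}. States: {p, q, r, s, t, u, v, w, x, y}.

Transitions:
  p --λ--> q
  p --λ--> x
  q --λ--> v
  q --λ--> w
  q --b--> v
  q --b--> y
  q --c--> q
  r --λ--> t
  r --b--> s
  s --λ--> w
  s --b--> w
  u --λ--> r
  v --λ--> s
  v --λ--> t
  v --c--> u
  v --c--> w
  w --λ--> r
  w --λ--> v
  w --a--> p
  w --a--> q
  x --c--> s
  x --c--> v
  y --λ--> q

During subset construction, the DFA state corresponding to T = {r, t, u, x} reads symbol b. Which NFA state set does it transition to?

r on b → {s}.
No b-transition from t, u, x.
Union after reading b: {s}.
Now take the λ-closure:
From s via λ: add w.
From w via λ: add r, v.
From r via λ: add t.
No new states can be added; the closed set is {r, s, t, v, w}.

{r, s, t, v, w}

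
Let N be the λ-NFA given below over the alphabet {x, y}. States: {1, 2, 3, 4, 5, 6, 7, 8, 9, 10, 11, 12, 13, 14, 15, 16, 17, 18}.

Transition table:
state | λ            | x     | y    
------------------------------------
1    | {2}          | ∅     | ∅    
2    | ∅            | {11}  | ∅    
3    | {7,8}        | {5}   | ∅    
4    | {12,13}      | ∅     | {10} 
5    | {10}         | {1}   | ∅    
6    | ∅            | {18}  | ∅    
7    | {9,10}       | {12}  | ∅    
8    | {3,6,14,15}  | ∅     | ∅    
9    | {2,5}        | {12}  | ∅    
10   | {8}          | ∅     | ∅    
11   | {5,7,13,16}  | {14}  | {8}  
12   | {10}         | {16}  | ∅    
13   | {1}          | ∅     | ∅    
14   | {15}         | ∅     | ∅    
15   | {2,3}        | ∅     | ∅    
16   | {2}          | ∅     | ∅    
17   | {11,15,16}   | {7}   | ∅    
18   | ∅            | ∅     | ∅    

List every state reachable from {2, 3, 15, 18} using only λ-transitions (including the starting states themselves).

Start with {2, 3, 15, 18}.
From 3 via λ: add 7, 8.
From 7 via λ: add 9, 10.
From 8 via λ: add 6, 14.
From 9 via λ: add 5.
No new states can be added; the closed set is {2, 3, 5, 6, 7, 8, 9, 10, 14, 15, 18}.

{2, 3, 5, 6, 7, 8, 9, 10, 14, 15, 18}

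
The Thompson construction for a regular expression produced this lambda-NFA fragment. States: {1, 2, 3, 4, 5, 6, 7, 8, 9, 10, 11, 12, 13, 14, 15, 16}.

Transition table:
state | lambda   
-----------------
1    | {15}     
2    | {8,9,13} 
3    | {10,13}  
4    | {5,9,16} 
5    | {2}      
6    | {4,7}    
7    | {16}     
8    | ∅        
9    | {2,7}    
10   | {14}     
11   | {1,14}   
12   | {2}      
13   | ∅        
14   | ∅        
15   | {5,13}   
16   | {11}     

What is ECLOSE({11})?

{1, 2, 5, 7, 8, 9, 11, 13, 14, 15, 16}

Start with {11}.
From 11 via lambda: add 1, 14.
From 1 via lambda: add 15.
From 15 via lambda: add 5, 13.
From 5 via lambda: add 2.
From 2 via lambda: add 8, 9.
From 9 via lambda: add 7.
From 7 via lambda: add 16.
No new states can be added; the closed set is {1, 2, 5, 7, 8, 9, 11, 13, 14, 15, 16}.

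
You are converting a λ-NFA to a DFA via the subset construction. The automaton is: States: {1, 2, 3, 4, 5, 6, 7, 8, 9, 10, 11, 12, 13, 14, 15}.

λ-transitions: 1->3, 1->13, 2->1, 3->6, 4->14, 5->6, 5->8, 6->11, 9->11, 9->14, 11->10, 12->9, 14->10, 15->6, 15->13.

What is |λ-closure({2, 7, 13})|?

Start with {2, 7, 13}.
From 2 via λ: add 1.
From 1 via λ: add 3.
From 3 via λ: add 6.
From 6 via λ: add 11.
From 11 via λ: add 10.
λ-closure = {1, 2, 3, 6, 7, 10, 11, 13}, which has 8 states.

8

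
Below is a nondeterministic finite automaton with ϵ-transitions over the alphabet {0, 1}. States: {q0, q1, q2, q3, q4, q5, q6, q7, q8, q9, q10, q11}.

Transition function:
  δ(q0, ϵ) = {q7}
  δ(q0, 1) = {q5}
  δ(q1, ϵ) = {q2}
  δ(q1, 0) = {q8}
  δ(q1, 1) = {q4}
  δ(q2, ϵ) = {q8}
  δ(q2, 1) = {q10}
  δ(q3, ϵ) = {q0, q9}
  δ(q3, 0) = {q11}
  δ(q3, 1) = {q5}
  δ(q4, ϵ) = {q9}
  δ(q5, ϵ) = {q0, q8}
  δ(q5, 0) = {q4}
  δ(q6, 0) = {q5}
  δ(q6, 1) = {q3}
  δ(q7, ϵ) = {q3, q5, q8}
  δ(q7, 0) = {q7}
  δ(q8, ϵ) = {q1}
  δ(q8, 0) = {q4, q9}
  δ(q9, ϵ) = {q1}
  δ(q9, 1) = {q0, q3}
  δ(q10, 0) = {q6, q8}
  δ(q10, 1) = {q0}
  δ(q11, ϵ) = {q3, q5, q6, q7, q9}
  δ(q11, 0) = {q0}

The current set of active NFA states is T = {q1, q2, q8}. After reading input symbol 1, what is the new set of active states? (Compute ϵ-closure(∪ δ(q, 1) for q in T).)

{q1, q2, q4, q8, q9, q10}

q1 on 1 → {q4}.
q2 on 1 → {q10}.
No 1-transition from q8.
Union after reading 1: {q4, q10}.
Now take the ϵ-closure:
From q4 via ϵ: add q9.
From q9 via ϵ: add q1.
From q1 via ϵ: add q2.
From q2 via ϵ: add q8.
No new states can be added; the closed set is {q1, q2, q4, q8, q9, q10}.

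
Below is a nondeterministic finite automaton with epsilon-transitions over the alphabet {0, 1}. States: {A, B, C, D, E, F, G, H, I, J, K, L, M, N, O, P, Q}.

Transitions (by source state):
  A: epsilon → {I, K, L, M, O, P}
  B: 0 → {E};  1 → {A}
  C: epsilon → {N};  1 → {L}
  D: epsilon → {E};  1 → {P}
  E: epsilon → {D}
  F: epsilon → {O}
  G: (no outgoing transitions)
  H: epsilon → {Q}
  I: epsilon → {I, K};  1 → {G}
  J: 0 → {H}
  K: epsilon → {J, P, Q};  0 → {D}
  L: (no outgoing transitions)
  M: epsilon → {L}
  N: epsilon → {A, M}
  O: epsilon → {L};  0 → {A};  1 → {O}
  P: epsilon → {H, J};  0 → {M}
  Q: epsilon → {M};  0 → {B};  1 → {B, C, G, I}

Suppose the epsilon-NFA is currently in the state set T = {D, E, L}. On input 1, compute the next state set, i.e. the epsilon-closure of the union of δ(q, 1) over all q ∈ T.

D on 1 → {P}.
No 1-transition from E, L.
Union after reading 1: {P}.
Now take the epsilon-closure:
From P via epsilon: add H, J.
From H via epsilon: add Q.
From Q via epsilon: add M.
From M via epsilon: add L.
No new states can be added; the closed set is {H, J, L, M, P, Q}.

{H, J, L, M, P, Q}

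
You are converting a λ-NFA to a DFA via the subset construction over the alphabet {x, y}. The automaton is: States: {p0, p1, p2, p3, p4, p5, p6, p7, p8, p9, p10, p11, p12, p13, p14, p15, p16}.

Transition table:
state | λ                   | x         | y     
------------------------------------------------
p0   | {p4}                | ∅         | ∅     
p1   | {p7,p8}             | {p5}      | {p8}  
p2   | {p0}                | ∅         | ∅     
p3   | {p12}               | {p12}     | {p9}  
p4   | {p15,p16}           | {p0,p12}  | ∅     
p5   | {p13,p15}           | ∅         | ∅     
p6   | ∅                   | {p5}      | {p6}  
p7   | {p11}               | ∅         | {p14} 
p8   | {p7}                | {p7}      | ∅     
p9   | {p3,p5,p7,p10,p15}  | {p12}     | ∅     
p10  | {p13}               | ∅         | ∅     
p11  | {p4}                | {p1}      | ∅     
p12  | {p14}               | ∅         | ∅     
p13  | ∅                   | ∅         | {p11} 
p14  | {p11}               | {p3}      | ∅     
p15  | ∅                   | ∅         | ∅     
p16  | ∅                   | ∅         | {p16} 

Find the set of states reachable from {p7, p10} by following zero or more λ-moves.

Start with {p7, p10}.
From p7 via λ: add p11.
From p10 via λ: add p13.
From p11 via λ: add p4.
From p4 via λ: add p15, p16.
No new states can be added; the closed set is {p4, p7, p10, p11, p13, p15, p16}.

{p4, p7, p10, p11, p13, p15, p16}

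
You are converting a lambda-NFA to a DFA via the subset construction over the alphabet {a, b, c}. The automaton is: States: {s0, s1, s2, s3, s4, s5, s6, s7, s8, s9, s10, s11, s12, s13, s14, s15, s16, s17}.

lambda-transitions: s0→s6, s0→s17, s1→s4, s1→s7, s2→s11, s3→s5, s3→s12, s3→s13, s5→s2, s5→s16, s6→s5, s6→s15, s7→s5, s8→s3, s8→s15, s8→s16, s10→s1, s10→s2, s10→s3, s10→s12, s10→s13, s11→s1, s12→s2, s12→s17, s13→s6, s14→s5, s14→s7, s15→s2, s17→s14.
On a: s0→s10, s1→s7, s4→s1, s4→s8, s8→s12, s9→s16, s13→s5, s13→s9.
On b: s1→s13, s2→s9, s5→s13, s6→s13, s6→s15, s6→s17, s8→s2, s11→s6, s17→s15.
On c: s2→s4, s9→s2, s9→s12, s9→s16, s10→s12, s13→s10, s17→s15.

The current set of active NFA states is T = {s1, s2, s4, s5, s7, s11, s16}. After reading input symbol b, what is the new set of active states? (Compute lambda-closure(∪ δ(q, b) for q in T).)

s1 on b → {s13}.
s2 on b → {s9}.
s5 on b → {s13}.
s11 on b → {s6}.
No b-transition from s4, s7, s16.
Union after reading b: {s6, s9, s13}.
Now take the lambda-closure:
From s6 via lambda: add s5, s15.
From s5 via lambda: add s2, s16.
From s2 via lambda: add s11.
From s11 via lambda: add s1.
From s1 via lambda: add s4, s7.
No new states can be added; the closed set is {s1, s2, s4, s5, s6, s7, s9, s11, s13, s15, s16}.

{s1, s2, s4, s5, s6, s7, s9, s11, s13, s15, s16}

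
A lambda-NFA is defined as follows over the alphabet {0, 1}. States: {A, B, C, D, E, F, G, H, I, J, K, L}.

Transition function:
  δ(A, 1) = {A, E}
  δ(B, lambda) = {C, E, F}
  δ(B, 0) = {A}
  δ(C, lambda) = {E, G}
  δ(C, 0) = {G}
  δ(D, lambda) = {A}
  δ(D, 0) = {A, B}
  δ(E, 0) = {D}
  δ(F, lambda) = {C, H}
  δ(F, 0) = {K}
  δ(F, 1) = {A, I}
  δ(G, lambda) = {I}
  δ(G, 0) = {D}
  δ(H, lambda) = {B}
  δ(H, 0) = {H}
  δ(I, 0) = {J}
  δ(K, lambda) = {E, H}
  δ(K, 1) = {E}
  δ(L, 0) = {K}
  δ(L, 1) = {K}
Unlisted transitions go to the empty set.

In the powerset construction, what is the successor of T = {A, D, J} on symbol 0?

D on 0 → {A, B}.
No 0-transition from A, J.
Union after reading 0: {A, B}.
Now take the lambda-closure:
From B via lambda: add C, E, F.
From C via lambda: add G.
From F via lambda: add H.
From G via lambda: add I.
No new states can be added; the closed set is {A, B, C, E, F, G, H, I}.

{A, B, C, E, F, G, H, I}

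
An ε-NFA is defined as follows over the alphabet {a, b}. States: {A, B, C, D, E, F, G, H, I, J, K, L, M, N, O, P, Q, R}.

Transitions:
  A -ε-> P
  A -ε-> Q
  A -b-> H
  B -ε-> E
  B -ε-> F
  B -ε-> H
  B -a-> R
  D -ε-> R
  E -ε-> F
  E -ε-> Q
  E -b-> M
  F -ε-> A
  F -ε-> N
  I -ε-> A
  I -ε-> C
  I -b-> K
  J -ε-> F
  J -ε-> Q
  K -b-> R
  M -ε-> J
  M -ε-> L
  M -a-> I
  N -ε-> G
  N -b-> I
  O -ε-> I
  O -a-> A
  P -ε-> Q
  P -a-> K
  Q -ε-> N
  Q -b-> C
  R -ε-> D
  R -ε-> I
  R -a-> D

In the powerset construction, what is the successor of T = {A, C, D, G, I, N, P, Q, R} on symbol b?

{A, C, G, H, I, K, N, P, Q}

A on b → {H}.
I on b → {K}.
N on b → {I}.
Q on b → {C}.
No b-transition from C, D, G, P, R.
Union after reading b: {C, H, I, K}.
Now take the ε-closure:
From I via ε: add A.
From A via ε: add P, Q.
From Q via ε: add N.
From N via ε: add G.
No new states can be added; the closed set is {A, C, G, H, I, K, N, P, Q}.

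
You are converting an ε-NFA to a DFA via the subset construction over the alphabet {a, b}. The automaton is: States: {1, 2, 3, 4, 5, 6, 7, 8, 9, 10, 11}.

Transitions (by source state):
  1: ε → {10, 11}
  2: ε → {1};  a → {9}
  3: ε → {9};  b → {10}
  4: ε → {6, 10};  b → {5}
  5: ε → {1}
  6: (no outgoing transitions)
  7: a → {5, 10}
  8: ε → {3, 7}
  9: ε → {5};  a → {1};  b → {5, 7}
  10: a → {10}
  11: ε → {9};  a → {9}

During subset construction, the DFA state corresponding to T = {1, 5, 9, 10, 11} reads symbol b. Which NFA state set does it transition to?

{1, 5, 7, 9, 10, 11}

9 on b → {5, 7}.
No b-transition from 1, 5, 10, 11.
Union after reading b: {5, 7}.
Now take the ε-closure:
From 5 via ε: add 1.
From 1 via ε: add 10, 11.
From 11 via ε: add 9.
No new states can be added; the closed set is {1, 5, 7, 9, 10, 11}.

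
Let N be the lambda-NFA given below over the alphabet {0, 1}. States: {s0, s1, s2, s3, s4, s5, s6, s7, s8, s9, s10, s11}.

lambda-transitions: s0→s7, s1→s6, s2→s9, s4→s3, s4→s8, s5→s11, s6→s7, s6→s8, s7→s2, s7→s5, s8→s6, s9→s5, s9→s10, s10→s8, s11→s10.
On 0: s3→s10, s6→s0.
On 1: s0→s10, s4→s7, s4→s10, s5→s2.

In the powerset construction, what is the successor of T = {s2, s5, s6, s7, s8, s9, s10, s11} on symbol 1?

s5 on 1 → {s2}.
No 1-transition from s2, s6, s7, s8, s9, s10, s11.
Union after reading 1: {s2}.
Now take the lambda-closure:
From s2 via lambda: add s9.
From s9 via lambda: add s5, s10.
From s5 via lambda: add s11.
From s10 via lambda: add s8.
From s8 via lambda: add s6.
From s6 via lambda: add s7.
No new states can be added; the closed set is {s2, s5, s6, s7, s8, s9, s10, s11}.

{s2, s5, s6, s7, s8, s9, s10, s11}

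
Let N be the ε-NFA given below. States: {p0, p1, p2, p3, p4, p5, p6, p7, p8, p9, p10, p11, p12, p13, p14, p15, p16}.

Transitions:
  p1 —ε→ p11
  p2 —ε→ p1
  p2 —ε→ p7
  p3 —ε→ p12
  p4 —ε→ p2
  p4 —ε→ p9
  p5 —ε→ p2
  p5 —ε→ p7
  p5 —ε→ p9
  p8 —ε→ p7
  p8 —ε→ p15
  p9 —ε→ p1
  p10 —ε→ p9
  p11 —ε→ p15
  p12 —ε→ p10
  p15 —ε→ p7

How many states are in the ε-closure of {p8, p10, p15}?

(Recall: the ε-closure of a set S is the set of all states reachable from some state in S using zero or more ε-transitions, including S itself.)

7

Start with {p8, p10, p15}.
From p8 via ε: add p7.
From p10 via ε: add p9.
From p9 via ε: add p1.
From p1 via ε: add p11.
ε-closure = {p1, p7, p8, p9, p10, p11, p15}, which has 7 states.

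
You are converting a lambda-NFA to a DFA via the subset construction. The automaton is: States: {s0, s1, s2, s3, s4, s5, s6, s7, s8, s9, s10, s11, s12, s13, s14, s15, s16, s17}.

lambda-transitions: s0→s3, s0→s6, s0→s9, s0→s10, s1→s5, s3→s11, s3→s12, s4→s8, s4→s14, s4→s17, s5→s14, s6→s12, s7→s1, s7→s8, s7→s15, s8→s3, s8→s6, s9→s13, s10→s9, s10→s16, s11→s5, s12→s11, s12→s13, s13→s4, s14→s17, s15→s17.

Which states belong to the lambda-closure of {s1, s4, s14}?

{s1, s3, s4, s5, s6, s8, s11, s12, s13, s14, s17}

Start with {s1, s4, s14}.
From s1 via lambda: add s5.
From s4 via lambda: add s8, s17.
From s8 via lambda: add s3, s6.
From s3 via lambda: add s11, s12.
From s12 via lambda: add s13.
No new states can be added; the closed set is {s1, s3, s4, s5, s6, s8, s11, s12, s13, s14, s17}.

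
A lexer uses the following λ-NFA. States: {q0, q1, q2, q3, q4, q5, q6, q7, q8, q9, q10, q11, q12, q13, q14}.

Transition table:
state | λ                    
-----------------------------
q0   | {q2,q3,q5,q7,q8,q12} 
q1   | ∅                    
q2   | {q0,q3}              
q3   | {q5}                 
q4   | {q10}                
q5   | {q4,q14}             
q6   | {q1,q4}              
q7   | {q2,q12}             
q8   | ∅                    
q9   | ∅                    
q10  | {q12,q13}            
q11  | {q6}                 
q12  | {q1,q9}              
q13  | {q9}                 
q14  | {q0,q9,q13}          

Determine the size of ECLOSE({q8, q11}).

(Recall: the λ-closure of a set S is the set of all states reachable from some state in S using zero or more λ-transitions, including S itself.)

9

Start with {q8, q11}.
From q11 via λ: add q6.
From q6 via λ: add q1, q4.
From q4 via λ: add q10.
From q10 via λ: add q12, q13.
From q12 via λ: add q9.
λ-closure = {q1, q4, q6, q8, q9, q10, q11, q12, q13}, which has 9 states.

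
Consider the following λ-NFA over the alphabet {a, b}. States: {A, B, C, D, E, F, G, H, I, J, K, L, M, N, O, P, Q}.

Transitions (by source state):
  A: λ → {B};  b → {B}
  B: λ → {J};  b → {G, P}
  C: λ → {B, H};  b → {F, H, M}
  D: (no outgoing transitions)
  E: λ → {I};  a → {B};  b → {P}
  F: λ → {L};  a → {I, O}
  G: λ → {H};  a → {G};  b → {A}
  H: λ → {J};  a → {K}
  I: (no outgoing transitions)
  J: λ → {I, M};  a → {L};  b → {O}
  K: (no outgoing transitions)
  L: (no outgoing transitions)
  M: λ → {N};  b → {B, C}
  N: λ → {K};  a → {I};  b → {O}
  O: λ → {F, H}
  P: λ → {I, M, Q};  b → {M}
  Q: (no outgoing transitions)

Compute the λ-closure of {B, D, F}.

{B, D, F, I, J, K, L, M, N}

Start with {B, D, F}.
From B via λ: add J.
From F via λ: add L.
From J via λ: add I, M.
From M via λ: add N.
From N via λ: add K.
No new states can be added; the closed set is {B, D, F, I, J, K, L, M, N}.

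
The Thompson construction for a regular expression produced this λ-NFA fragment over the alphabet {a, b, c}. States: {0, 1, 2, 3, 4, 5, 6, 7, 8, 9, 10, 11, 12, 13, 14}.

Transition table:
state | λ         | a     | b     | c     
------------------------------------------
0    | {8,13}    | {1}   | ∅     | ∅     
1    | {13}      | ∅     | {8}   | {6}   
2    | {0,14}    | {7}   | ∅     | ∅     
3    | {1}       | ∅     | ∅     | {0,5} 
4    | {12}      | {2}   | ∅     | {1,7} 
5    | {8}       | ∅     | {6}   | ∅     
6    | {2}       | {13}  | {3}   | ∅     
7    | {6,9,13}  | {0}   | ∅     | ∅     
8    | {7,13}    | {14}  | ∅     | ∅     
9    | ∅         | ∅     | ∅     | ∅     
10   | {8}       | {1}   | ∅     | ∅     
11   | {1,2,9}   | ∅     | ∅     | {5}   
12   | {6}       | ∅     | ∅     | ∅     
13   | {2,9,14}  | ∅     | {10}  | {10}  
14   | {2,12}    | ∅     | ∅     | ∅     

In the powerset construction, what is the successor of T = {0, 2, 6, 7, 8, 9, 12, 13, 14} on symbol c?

13 on c → {10}.
No c-transition from 0, 2, 6, 7, 8, 9, 12, 14.
Union after reading c: {10}.
Now take the λ-closure:
From 10 via λ: add 8.
From 8 via λ: add 7, 13.
From 7 via λ: add 6, 9.
From 13 via λ: add 2, 14.
From 2 via λ: add 0.
From 14 via λ: add 12.
No new states can be added; the closed set is {0, 2, 6, 7, 8, 9, 10, 12, 13, 14}.

{0, 2, 6, 7, 8, 9, 10, 12, 13, 14}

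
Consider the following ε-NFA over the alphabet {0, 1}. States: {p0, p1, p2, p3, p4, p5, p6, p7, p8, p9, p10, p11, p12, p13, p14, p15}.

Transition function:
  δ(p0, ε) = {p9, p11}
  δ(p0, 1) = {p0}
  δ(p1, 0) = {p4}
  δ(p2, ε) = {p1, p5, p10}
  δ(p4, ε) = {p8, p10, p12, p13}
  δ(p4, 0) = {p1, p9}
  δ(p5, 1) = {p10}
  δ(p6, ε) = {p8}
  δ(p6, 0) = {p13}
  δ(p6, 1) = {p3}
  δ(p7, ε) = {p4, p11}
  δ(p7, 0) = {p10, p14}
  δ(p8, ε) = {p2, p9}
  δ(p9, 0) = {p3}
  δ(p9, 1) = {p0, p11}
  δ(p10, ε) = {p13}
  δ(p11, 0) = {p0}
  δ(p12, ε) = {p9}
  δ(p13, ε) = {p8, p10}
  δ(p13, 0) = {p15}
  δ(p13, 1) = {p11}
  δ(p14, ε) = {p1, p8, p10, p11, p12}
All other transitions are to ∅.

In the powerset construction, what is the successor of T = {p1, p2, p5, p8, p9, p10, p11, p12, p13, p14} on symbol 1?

p5 on 1 → {p10}.
p9 on 1 → {p0, p11}.
p13 on 1 → {p11}.
No 1-transition from p1, p2, p8, p10, p11, p12, p14.
Union after reading 1: {p0, p10, p11}.
Now take the ε-closure:
From p0 via ε: add p9.
From p10 via ε: add p13.
From p13 via ε: add p8.
From p8 via ε: add p2.
From p2 via ε: add p1, p5.
No new states can be added; the closed set is {p0, p1, p2, p5, p8, p9, p10, p11, p13}.

{p0, p1, p2, p5, p8, p9, p10, p11, p13}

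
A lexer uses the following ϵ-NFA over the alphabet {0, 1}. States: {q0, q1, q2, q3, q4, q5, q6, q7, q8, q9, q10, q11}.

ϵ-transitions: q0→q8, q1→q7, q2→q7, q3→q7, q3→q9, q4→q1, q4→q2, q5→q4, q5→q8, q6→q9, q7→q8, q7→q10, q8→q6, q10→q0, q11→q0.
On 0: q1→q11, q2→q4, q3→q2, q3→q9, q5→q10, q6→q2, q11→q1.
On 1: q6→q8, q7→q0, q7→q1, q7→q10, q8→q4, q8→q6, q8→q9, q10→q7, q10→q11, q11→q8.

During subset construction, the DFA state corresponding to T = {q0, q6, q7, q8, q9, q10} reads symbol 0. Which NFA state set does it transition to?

{q0, q2, q6, q7, q8, q9, q10}

q6 on 0 → {q2}.
No 0-transition from q0, q7, q8, q9, q10.
Union after reading 0: {q2}.
Now take the ϵ-closure:
From q2 via ϵ: add q7.
From q7 via ϵ: add q8, q10.
From q8 via ϵ: add q6.
From q10 via ϵ: add q0.
From q6 via ϵ: add q9.
No new states can be added; the closed set is {q0, q2, q6, q7, q8, q9, q10}.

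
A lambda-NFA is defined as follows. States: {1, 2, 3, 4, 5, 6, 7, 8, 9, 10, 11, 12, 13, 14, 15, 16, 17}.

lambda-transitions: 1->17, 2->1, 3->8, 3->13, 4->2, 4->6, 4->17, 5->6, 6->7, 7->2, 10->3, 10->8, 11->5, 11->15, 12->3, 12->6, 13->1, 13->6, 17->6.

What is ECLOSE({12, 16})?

{1, 2, 3, 6, 7, 8, 12, 13, 16, 17}

Start with {12, 16}.
From 12 via lambda: add 3, 6.
From 3 via lambda: add 8, 13.
From 6 via lambda: add 7.
From 7 via lambda: add 2.
From 13 via lambda: add 1.
From 1 via lambda: add 17.
No new states can be added; the closed set is {1, 2, 3, 6, 7, 8, 12, 13, 16, 17}.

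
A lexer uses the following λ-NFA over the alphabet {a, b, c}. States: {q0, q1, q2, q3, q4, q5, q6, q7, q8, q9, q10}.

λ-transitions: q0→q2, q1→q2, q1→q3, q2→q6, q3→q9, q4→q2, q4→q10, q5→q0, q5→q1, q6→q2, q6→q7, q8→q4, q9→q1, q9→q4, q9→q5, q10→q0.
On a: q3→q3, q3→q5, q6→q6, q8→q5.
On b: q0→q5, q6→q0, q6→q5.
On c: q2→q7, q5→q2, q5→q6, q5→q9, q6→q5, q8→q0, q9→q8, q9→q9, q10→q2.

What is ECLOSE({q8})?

Start with {q8}.
From q8 via λ: add q4.
From q4 via λ: add q2, q10.
From q2 via λ: add q6.
From q10 via λ: add q0.
From q6 via λ: add q7.
No new states can be added; the closed set is {q0, q2, q4, q6, q7, q8, q10}.

{q0, q2, q4, q6, q7, q8, q10}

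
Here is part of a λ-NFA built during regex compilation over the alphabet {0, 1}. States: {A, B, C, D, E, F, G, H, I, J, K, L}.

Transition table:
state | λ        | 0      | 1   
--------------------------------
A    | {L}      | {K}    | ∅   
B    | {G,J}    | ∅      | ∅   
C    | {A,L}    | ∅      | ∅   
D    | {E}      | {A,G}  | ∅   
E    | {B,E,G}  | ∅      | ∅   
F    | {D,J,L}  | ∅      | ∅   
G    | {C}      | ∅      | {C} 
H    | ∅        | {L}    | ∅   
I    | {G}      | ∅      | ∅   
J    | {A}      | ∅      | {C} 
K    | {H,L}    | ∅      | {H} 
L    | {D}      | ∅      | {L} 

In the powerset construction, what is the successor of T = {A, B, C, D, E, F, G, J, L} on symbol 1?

G on 1 → {C}.
J on 1 → {C}.
L on 1 → {L}.
No 1-transition from A, B, C, D, E, F.
Union after reading 1: {C, L}.
Now take the λ-closure:
From C via λ: add A.
From L via λ: add D.
From D via λ: add E.
From E via λ: add B, G.
From B via λ: add J.
No new states can be added; the closed set is {A, B, C, D, E, G, J, L}.

{A, B, C, D, E, G, J, L}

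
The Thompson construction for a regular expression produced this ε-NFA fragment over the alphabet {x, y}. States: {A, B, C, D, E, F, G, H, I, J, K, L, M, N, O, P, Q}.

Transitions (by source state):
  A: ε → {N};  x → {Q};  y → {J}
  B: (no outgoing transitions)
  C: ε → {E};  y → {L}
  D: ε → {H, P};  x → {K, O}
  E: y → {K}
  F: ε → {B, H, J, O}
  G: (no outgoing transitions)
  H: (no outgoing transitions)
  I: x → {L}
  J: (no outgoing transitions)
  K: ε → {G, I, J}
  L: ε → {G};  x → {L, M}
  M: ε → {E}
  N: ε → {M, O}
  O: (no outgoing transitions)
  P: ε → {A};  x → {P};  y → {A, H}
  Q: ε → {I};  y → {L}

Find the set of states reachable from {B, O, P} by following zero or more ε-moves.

{A, B, E, M, N, O, P}

Start with {B, O, P}.
From P via ε: add A.
From A via ε: add N.
From N via ε: add M.
From M via ε: add E.
No new states can be added; the closed set is {A, B, E, M, N, O, P}.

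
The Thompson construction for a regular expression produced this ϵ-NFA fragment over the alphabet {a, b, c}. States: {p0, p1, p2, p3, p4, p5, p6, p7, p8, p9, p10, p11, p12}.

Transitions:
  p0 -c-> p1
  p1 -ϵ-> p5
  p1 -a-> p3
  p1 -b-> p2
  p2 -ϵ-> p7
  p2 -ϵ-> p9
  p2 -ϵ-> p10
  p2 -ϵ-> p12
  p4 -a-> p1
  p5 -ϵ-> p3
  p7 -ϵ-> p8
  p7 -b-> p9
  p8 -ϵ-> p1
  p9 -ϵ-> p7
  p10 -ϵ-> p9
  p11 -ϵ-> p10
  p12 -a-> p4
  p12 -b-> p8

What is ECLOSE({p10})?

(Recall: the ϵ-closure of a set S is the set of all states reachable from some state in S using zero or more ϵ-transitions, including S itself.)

Start with {p10}.
From p10 via ϵ: add p9.
From p9 via ϵ: add p7.
From p7 via ϵ: add p8.
From p8 via ϵ: add p1.
From p1 via ϵ: add p5.
From p5 via ϵ: add p3.
No new states can be added; the closed set is {p1, p3, p5, p7, p8, p9, p10}.

{p1, p3, p5, p7, p8, p9, p10}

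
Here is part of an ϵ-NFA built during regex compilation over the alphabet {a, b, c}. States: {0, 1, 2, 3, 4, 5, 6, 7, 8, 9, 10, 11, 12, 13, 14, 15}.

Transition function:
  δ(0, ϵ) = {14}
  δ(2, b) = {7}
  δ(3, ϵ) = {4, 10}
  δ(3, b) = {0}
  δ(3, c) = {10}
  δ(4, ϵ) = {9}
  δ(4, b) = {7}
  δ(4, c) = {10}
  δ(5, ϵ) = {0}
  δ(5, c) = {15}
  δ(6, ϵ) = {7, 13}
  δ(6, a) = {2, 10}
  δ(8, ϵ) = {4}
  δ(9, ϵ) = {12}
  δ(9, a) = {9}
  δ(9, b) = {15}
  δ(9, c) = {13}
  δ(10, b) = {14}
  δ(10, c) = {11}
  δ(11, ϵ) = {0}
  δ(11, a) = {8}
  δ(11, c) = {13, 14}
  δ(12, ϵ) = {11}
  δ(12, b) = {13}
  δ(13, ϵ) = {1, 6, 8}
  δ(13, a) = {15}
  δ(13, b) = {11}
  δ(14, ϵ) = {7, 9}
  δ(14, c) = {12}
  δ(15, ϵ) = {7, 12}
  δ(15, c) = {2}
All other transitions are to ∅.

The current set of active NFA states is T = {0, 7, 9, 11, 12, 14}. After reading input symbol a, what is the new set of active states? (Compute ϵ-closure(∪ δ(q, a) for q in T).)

9 on a → {9}.
11 on a → {8}.
No a-transition from 0, 7, 12, 14.
Union after reading a: {8, 9}.
Now take the ϵ-closure:
From 8 via ϵ: add 4.
From 9 via ϵ: add 12.
From 12 via ϵ: add 11.
From 11 via ϵ: add 0.
From 0 via ϵ: add 14.
From 14 via ϵ: add 7.
No new states can be added; the closed set is {0, 4, 7, 8, 9, 11, 12, 14}.

{0, 4, 7, 8, 9, 11, 12, 14}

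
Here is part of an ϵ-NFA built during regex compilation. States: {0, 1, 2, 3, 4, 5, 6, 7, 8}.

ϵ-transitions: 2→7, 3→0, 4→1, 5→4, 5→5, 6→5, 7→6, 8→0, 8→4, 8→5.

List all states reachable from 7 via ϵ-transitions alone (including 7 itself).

Start with {7}.
From 7 via ϵ: add 6.
From 6 via ϵ: add 5.
From 5 via ϵ: add 4.
From 4 via ϵ: add 1.
No new states can be added; the closed set is {1, 4, 5, 6, 7}.

{1, 4, 5, 6, 7}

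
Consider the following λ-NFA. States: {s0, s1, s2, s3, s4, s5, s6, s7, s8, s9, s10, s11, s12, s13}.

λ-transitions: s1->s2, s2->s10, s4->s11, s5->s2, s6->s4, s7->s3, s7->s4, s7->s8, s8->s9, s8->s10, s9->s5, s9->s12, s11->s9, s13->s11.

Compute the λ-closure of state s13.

{s2, s5, s9, s10, s11, s12, s13}

Start with {s13}.
From s13 via λ: add s11.
From s11 via λ: add s9.
From s9 via λ: add s5, s12.
From s5 via λ: add s2.
From s2 via λ: add s10.
No new states can be added; the closed set is {s2, s5, s9, s10, s11, s12, s13}.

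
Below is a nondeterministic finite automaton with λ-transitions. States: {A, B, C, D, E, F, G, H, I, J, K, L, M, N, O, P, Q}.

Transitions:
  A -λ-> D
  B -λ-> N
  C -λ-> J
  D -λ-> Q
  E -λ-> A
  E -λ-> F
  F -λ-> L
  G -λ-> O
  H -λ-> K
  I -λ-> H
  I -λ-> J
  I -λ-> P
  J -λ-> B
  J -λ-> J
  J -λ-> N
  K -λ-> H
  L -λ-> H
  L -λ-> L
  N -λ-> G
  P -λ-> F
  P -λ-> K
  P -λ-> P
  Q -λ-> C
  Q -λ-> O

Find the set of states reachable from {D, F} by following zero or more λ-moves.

Start with {D, F}.
From D via λ: add Q.
From F via λ: add L.
From L via λ: add H.
From Q via λ: add C, O.
From C via λ: add J.
From H via λ: add K.
From J via λ: add B, N.
From N via λ: add G.
No new states can be added; the closed set is {B, C, D, F, G, H, J, K, L, N, O, Q}.

{B, C, D, F, G, H, J, K, L, N, O, Q}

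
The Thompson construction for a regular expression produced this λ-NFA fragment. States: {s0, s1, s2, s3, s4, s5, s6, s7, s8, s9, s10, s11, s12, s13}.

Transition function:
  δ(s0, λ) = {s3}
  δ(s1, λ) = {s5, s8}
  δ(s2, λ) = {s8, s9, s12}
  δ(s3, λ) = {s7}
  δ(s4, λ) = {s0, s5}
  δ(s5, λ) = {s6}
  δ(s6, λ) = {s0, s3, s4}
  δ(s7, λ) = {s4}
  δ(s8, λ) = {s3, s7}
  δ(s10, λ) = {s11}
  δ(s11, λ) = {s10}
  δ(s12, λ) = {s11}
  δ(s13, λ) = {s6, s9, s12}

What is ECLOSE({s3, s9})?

Start with {s3, s9}.
From s3 via λ: add s7.
From s7 via λ: add s4.
From s4 via λ: add s0, s5.
From s5 via λ: add s6.
No new states can be added; the closed set is {s0, s3, s4, s5, s6, s7, s9}.

{s0, s3, s4, s5, s6, s7, s9}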